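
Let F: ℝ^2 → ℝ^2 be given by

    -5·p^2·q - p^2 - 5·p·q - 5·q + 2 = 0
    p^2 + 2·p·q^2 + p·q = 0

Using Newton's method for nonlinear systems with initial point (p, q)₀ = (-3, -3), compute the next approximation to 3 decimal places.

At (-3, -3): F = (98.000, -36.000).
Jacobian J = [[-10·p·q - 2·p - 5·q, -5·p^2 - 5·p - 5], [2·p + 2·q^2 + q, 4·p·q + p]].
At the point, J = [[-69.000, -35.000], [9.000, 33.000]] (det J = -1962.000).
Solving J·Δ = −F gives Δ = (1.006, 0.817).
Then the next iterate is (p, q)₁ = (-1.994, -2.183).

(-1.994, -2.183)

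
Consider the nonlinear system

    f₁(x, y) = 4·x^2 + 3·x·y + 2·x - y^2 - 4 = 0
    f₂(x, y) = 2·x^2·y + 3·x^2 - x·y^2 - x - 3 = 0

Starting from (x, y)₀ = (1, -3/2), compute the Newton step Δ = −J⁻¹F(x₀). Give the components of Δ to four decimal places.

At (1, -3/2): F = (-4.7500, -6.2500).
Jacobian J = [[8·x + 3·y + 2, 3·x - 2·y], [4·x·y + 6·x - y^2 - 1, 2·x^2 - 2·x·y]].
At the point, J = [[5.5000, 6.0000], [-3.2500, 5.0000]] (det J = 47.0000).
Solving J·Δ = −F gives Δ = (-0.2926, 1.0598).

(-0.2926, 1.0598)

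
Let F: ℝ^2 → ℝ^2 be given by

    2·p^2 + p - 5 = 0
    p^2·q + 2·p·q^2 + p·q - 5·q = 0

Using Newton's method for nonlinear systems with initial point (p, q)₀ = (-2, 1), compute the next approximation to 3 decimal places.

(-1.857, 0.351)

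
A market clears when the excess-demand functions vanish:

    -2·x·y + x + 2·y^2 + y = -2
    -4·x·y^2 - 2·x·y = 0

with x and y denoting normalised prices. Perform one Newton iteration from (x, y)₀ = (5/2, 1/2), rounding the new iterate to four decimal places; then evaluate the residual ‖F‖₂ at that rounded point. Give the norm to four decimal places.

229.6041

At (5/2, 1/2): F = (3.0000, -5.0000).
Jacobian J = [[-2·y + 1, -2·x + 4·y + 1], [-4·y^2 - 2·y, -8·x·y - 2·x]].
At the point, J = [[0.0000, -2.0000], [-2.0000, -15.0000]] (det J = -4.0000).
Solving J·Δ = −F gives Δ = (-13.7500, 1.5000).
Then the next iterate is (x, y)₁ = (-11.2500, 2.0000).
Re-evaluating at (-11.2500, 2.0000): F = (45.7500, 225.0000), so ‖F‖₂ = 229.6041.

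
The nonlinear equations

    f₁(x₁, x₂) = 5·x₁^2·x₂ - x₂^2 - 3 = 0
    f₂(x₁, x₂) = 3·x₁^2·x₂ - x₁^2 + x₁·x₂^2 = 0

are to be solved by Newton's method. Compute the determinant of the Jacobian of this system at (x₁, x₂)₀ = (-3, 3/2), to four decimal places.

-22.5000

J = [[10·x₁·x₂, 5·x₁^2 - 2·x₂], [6·x₁·x₂ - 2·x₁ + x₂^2, 3·x₁^2 + 2·x₁·x₂]].
At the point, J = [[-45.0000, 42.0000], [-18.7500, 18.0000]].
det J = -22.5000.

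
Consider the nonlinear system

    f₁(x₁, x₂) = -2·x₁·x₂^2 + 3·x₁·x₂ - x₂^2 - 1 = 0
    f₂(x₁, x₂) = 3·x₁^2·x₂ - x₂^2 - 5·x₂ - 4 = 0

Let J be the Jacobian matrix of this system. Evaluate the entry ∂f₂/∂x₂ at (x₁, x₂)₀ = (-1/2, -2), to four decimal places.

-0.2500

∂f₂/∂x₂ = 3·x₁^2 - 2·x₂ - 5.
At (-1/2, -2) this is -0.2500.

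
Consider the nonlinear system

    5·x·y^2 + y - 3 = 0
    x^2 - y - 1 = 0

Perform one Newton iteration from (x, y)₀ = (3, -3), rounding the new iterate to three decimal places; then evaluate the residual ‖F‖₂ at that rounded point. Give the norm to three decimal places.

At (3, -3): F = (129.000, 11.000).
Jacobian J = [[5·y^2, 10·x·y + 1], [2·x, -1]].
At the point, J = [[45.000, -89.000], [6.000, -1.000]] (det J = 489.000).
Solving J·Δ = −F gives Δ = (-1.738, 0.571).
Then the next iterate is (x, y)₁ = (1.262, -2.429).
Re-evaluating at (1.262, -2.429): F = (31.80026, 3.02164), so ‖F‖₂ = 31.943.

31.943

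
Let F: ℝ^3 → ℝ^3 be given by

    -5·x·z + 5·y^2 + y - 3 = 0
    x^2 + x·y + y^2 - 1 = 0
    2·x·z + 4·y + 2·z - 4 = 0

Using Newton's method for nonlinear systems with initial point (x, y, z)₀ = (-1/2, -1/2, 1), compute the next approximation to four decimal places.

At (-1/2, -1/2, 1): F = (0.2500, -0.2500, -5.0000).
Jacobian J = [[-5·z, 10·y + 1, -5·x], [2·x + y, x + 2·y, 0], [2·z, 4, 2·x + 2]].
At the point, J = [[-5.0000, -4.0000, 2.5000], [-1.5000, -1.5000, 0.0000], [2.0000, 4.0000, 1.0000]] (det J = -6.0000).
Solving J·Δ = −F gives Δ = (-3.7708, 3.6042, -1.8750).
Then the next iterate is (x, y, z)₁ = (-4.2708, 3.1042, -0.8750).

(-4.2708, 3.1042, -0.8750)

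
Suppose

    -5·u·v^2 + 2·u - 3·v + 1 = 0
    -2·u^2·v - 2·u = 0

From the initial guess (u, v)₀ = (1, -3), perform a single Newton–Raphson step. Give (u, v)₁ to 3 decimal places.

(0.772, -2.141)

At (1, -3): F = (-33.000, 4.000).
Jacobian J = [[-5·v^2 + 2, -10·u·v - 3], [-4·u·v - 2, -2·u^2]].
At the point, J = [[-43.000, 27.000], [10.000, -2.000]] (det J = -184.000).
Solving J·Δ = −F gives Δ = (-0.228, 0.859).
Then the next iterate is (u, v)₁ = (0.772, -2.141).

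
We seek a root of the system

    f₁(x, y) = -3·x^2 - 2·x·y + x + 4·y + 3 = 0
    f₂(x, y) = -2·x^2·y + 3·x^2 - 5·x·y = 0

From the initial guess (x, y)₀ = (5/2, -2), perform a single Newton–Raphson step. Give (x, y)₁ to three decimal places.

(1.314, -1.386)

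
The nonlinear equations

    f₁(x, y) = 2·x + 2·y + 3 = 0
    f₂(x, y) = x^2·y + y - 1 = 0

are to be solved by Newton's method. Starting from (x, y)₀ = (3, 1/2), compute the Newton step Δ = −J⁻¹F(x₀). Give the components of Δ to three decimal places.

(-6.571, 1.571)

At (3, 1/2): F = (10.000, 4.000).
Jacobian J = [[2, 2], [2·x·y, x^2 + 1]].
At the point, J = [[2.000, 2.000], [3.000, 10.000]] (det J = 14.000).
Solving J·Δ = −F gives Δ = (-6.571, 1.571).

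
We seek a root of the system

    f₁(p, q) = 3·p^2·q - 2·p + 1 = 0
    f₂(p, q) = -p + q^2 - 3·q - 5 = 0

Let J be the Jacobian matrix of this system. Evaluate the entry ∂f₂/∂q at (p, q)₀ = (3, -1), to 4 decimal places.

∂f₂/∂q = 2·q - 3.
At (3, -1) this is -5.0000.

-5.0000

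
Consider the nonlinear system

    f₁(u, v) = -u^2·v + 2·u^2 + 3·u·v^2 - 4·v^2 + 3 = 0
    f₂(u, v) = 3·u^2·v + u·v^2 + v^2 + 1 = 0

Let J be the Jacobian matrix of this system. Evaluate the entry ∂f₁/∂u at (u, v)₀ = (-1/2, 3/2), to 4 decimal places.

6.2500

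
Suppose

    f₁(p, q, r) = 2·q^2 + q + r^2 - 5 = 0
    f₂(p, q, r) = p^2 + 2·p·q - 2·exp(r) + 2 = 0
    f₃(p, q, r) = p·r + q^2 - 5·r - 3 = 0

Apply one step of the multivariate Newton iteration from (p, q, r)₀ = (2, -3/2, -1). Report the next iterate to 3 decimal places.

(4.278, -1.827, -0.682)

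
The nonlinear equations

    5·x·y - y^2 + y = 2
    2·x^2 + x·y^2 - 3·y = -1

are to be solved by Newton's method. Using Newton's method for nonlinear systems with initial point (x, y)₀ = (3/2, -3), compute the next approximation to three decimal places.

(2.353, 0.400)

At (3/2, -3): F = (-36.500, 28.000).
Jacobian J = [[5·y, 5·x - 2·y + 1], [4·x + y^2, 2·x·y - 3]].
At the point, J = [[-15.000, 14.500], [15.000, -12.000]] (det J = -37.500).
Solving J·Δ = −F gives Δ = (0.853, 3.400).
Then the next iterate is (x, y)₁ = (2.353, 0.400).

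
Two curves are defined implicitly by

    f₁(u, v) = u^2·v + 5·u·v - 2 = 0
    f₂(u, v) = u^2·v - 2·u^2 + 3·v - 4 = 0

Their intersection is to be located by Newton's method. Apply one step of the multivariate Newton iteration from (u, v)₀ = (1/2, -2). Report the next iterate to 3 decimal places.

(0.710, 1.643)

At (1/2, -2): F = (-7.500, -11.000).
Jacobian J = [[2·u·v + 5·v, u^2 + 5·u], [2·u·v - 4·u, u^2 + 3]].
At the point, J = [[-12.000, 2.750], [-4.000, 3.250]] (det J = -28.000).
Solving J·Δ = −F gives Δ = (0.210, 3.643).
Then the next iterate is (u, v)₁ = (0.710, 1.643).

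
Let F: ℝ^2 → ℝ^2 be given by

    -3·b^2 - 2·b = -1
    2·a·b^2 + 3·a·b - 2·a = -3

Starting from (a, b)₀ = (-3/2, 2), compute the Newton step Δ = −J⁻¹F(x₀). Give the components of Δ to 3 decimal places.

(-0.223, -1.071)

At (-3/2, 2): F = (-15.000, -15.000).
Jacobian J = [[0, -6·b - 2], [2·b^2 + 3·b - 2, 4·a·b + 3·a]].
At the point, J = [[0.000, -14.000], [12.000, -16.500]] (det J = 168.000).
Solving J·Δ = −F gives Δ = (-0.223, -1.071).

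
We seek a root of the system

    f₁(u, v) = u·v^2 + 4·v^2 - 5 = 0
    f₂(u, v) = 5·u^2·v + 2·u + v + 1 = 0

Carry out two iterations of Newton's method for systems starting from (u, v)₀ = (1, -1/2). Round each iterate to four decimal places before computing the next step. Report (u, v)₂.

At (1, -1/2): F = (-3.7500, 0.0000).
Jacobian J = [[v^2, 2·u·v + 8·v], [10·u·v + 2, 5·u^2 + 1]].
At the point, J = [[0.2500, -5.0000], [-3.0000, 6.0000]] (det J = -13.5000).
Solving J·Δ = −F gives Δ = (-1.6667, -0.8333).
Then the next iterate is (u, v)₁ = (-0.6667, -1.3333).
Round to (-0.6667, -1.3333) and repeat: F = (0.925570, -4.629885), J = [[1.777689, -8.888578], [10.889111, 3.222444]].
Δ = (0.3723, 0.1786), so (u, v)₂ = (-0.2944, -1.1547).

(-0.2944, -1.1547)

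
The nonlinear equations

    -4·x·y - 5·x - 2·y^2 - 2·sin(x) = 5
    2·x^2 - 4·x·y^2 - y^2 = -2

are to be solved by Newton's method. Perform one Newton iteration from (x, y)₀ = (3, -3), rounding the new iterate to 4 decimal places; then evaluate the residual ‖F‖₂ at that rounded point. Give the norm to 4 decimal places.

16.9988

At (3, -3): F = (-2.282240, -97.0000).
Jacobian J = [[-4·y - 2·cos(x) - 5, -4·x - 4·y], [4·x - 4·y^2, -8·x·y - 2·y]].
At the point, J = [[8.979985, 0.0000], [-24.0000, 78.0000]] (det J = 700.438829).
Solving J·Δ = −F gives Δ = (0.2541, 1.3218).
Then the next iterate is (x, y)₁ = (3.2541, -1.6782).
Re-evaluating at (3.2541, -1.6782): F = (-4.834548, -16.296828), so ‖F‖₂ = 16.9988.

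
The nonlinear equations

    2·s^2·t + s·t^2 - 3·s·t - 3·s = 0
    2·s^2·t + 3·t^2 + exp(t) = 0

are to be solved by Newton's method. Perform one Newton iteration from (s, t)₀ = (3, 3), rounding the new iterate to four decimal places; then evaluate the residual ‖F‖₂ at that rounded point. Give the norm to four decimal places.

28.6061

At (3, 3): F = (45.0000, 101.085537).
Jacobian J = [[4·s·t + t^2 - 3·t - 3, 2·s^2 + 2·s·t - 3·s], [4·s·t, 2·s^2 + 6·t + exp(t)]].
At the point, J = [[33.0000, 27.0000], [36.0000, 56.085537]] (det J = 878.822718).
Solving J·Δ = −F gives Δ = (0.2338, -1.9524).
Then the next iterate is (s, t)₁ = (3.2338, 1.0476).
Re-evaluating at (3.2338, 1.0476): F = (5.594873, 28.053674), so ‖F‖₂ = 28.6061.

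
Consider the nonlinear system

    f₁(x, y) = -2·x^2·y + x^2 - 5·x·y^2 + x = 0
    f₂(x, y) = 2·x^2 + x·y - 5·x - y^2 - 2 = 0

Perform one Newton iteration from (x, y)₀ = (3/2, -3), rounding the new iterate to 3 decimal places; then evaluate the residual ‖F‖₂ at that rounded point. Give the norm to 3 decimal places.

At (3/2, -3): F = (-50.250, -18.500).
Jacobian J = [[-4·x·y + 2·x - 5·y^2 + 1, -2·x^2 - 10·x·y], [4·x + y - 5, x - 2·y]].
At the point, J = [[-23.000, 40.500], [-2.000, 7.500]] (det J = -91.500).
Solving J·Δ = −F gives Δ = (4.070, 3.552).
Then the next iterate is (x, y)₁ = (5.570, 0.552).
Re-evaluating at (5.570, 0.552): F = (-6.14260, 34.96974), so ‖F‖₂ = 35.505.

35.505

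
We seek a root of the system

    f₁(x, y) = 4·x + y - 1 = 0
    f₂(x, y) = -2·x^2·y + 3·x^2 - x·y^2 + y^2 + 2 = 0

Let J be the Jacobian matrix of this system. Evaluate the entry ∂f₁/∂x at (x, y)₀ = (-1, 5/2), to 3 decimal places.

4.000

∂f₁/∂x = 4.
At (-1, 5/2) this is 4.000.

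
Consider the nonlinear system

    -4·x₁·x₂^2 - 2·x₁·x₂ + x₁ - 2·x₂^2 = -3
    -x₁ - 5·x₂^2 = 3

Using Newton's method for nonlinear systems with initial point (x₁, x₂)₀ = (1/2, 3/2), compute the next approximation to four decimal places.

(1.0707, 0.4786)

At (1/2, 3/2): F = (-7.0000, -14.7500).
Jacobian J = [[-4·x₂^2 - 2·x₂ + 1, -8·x₁·x₂ - 2·x₁ - 4·x₂], [-1, -10·x₂]].
At the point, J = [[-11.0000, -13.0000], [-1.0000, -15.0000]] (det J = 152.0000).
Solving J·Δ = −F gives Δ = (0.5707, -1.0214).
Then the next iterate is (x₁, x₂)₁ = (1.0707, 0.4786).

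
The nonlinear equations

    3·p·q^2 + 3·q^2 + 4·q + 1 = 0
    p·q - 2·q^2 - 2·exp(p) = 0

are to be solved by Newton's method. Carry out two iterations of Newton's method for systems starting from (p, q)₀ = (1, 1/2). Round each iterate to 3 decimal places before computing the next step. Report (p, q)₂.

At (1, 1/2): F = (4.500, -5.43656).
Jacobian J = [[3·q^2, 6·p·q + 6·q + 4], [q - 2·exp(p), p - 4·q]].
At the point, J = [[0.750, 10.000], [-4.93656, -1.000]] (det J = 48.61564).
Solving J·Δ = −F gives Δ = (-1.026, -0.373).
Then the next iterate is (p, q)₁ = (-0.026, 0.127).
Round to (-0.026, 0.127) and repeat: F = (1.55513, -1.98423), J = [[0.04839, 4.74219], [-1.82167, -0.534]].
Δ = (-0.996, -0.318), so (p, q)₂ = (-1.022, -0.191).

(-1.022, -0.191)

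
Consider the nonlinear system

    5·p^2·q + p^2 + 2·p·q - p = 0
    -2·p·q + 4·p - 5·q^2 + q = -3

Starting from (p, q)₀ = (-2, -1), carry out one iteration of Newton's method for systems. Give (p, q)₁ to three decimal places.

At (-2, -1): F = (-10.000, -15.000).
Jacobian J = [[10·p·q + 2·p + 2·q - 1, 5·p^2 + 2·p], [-2·q + 4, -2·p - 10·q + 1]].
At the point, J = [[13.000, 16.000], [6.000, 15.000]] (det J = 99.000).
Solving J·Δ = −F gives Δ = (-0.909, 1.364).
Then the next iterate is (p, q)₁ = (-2.909, 0.364).

(-2.909, 0.364)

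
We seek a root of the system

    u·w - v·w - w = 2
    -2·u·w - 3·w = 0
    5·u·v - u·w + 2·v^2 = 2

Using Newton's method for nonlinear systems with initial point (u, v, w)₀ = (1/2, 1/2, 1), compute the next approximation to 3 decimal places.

At (1/2, 1/2, 1): F = (-3.000, -4.000, -0.750).
Jacobian J = [[w, -w, u - v - 1], [-2·w, 0, -2·u - 3], [5·v - w, 5·u + 4·v, -u]].
At the point, J = [[1.000, -1.000, -1.000], [-2.000, 0.000, -4.000], [1.500, 4.500, -0.500]] (det J = 34.000).
Solving J·Δ = −F gives Δ = (1.088, -0.368, -1.544).
Then the next iterate is (u, v, w)₁ = (1.588, 0.132, -0.544).

(1.588, 0.132, -0.544)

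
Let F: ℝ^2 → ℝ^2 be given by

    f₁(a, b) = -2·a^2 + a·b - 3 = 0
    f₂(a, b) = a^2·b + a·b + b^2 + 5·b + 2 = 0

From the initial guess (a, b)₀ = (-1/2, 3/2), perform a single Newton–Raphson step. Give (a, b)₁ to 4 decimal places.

(0.5046, 0.0323)

At (-1/2, 3/2): F = (-4.2500, 11.3750).
Jacobian J = [[-4·a + b, a], [2·a·b + b, a^2 + a + 2·b + 5]].
At the point, J = [[3.5000, -0.5000], [0.0000, 7.7500]] (det J = 27.1250).
Solving J·Δ = −F gives Δ = (1.0046, -1.4677).
Then the next iterate is (a, b)₁ = (0.5046, 0.0323).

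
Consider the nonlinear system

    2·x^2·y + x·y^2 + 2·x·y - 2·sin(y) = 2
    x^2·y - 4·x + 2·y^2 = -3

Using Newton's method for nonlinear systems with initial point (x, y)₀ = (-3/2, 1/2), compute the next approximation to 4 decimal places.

At (-3/2, 1/2): F = (-2.583851, 10.6250).
Jacobian J = [[4·x·y + y^2 + 2·y, 2·x^2 + 2·x·y + 2·x - 2·cos(y)], [2·x·y - 4, x^2 + 4·y]].
At the point, J = [[-1.7500, -1.755165], [-5.5000, 4.2500]] (det J = -17.090908).
Solving J·Δ = −F gives Δ = (0.4486, -1.9194).
Then the next iterate is (x, y)₁ = (-1.0514, -1.4194).

(-1.0514, -1.4194)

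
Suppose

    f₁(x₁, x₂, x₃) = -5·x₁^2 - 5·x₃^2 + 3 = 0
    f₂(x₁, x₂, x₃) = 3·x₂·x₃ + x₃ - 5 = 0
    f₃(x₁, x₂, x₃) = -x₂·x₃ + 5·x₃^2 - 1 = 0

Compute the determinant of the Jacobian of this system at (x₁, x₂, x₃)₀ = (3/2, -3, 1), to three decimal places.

-465.000

J = [[-10·x₁, 0, -10·x₃], [0, 3·x₃, 3·x₂ + 1], [0, -x₃, -x₂ + 10·x₃]].
At the point, J = [[-15.000, 0.000, -10.000], [0.000, 3.000, -8.000], [0.000, -1.000, 13.000]].
det J = -465.000.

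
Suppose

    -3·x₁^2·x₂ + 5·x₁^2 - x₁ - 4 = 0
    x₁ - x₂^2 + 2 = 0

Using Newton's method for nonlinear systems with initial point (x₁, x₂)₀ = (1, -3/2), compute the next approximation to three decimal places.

At (1, -3/2): F = (4.500, 0.750).
Jacobian J = [[-6·x₁·x₂ + 10·x₁ - 1, -3·x₁^2], [1, -2·x₂]].
At the point, J = [[18.000, -3.000], [1.000, 3.000]] (det J = 57.000).
Solving J·Δ = −F gives Δ = (-0.276, -0.158).
Then the next iterate is (x₁, x₂)₁ = (0.724, -1.658).

(0.724, -1.658)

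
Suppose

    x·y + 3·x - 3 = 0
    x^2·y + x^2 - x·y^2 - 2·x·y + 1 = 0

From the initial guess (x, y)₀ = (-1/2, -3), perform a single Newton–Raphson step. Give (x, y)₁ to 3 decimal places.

At (-1/2, -3): F = (-3.000, 2.000).
Jacobian J = [[y + 3, x], [2·x·y + 2·x - y^2 - 2·y, x^2 - 2·x·y - 2·x]].
At the point, J = [[0.000, -0.500], [-1.000, -1.750]] (det J = -0.500).
Solving J·Δ = −F gives Δ = (12.500, -6.000).
Then the next iterate is (x, y)₁ = (12.000, -9.000).

(12.000, -9.000)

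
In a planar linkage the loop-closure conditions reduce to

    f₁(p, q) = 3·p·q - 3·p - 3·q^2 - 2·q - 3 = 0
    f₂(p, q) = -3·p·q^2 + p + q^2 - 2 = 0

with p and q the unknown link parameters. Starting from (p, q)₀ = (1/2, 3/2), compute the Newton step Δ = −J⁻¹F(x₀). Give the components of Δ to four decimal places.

At (1/2, 3/2): F = (-12.0000, -2.6250).
Jacobian J = [[3·q - 3, 3·p - 6·q - 2], [-3·q^2 + 1, -6·p·q + 2·q]].
At the point, J = [[1.5000, -9.5000], [-5.7500, -1.5000]] (det J = -56.8750).
Solving J·Δ = −F gives Δ = (-0.1220, -1.2824).

(-0.1220, -1.2824)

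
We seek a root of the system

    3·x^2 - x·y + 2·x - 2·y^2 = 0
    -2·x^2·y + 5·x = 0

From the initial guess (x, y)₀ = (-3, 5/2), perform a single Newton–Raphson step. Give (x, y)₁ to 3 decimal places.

(-1.775, 1.548)

At (-3, 5/2): F = (16.000, -60.000).
Jacobian J = [[6·x - y + 2, -x - 4·y], [-4·x·y + 5, -2·x^2]].
At the point, J = [[-18.500, -7.000], [35.000, -18.000]] (det J = 578.000).
Solving J·Δ = −F gives Δ = (1.225, -0.952).
Then the next iterate is (x, y)₁ = (-1.775, 1.548).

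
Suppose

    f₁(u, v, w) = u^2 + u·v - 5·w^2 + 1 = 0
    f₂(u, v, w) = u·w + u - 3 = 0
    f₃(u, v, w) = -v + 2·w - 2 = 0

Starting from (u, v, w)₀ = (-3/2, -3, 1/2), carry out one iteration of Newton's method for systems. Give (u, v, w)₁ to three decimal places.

(0.750, -3.500, -0.750)

At (-3/2, -3, 1/2): F = (6.500, -5.250, 2.000).
Jacobian J = [[2·u + v, u, -10·w], [w + 1, 0, u], [0, -1, 2]].
At the point, J = [[-6.000, -1.500, -5.000], [1.500, 0.000, -1.500], [0.000, -1.000, 2.000]] (det J = 21.000).
Solving J·Δ = −F gives Δ = (2.250, -0.500, -1.250).
Then the next iterate is (u, v, w)₁ = (0.750, -3.500, -0.750).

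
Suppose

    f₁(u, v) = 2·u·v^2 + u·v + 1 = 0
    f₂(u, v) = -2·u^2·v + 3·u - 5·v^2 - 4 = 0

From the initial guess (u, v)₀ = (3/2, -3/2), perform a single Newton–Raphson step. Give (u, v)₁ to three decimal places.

(1.272, -0.858)

At (3/2, -3/2): F = (5.500, -4.000).
Jacobian J = [[2·v^2 + v, 4·u·v + u], [-4·u·v + 3, -2·u^2 - 10·v]].
At the point, J = [[3.000, -7.500], [12.000, 10.500]] (det J = 121.500).
Solving J·Δ = −F gives Δ = (-0.228, 0.642).
Then the next iterate is (u, v)₁ = (1.272, -0.858).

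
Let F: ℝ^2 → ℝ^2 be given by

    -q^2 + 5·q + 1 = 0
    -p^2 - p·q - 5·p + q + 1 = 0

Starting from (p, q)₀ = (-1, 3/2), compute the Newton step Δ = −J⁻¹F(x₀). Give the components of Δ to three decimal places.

At (-1, 3/2): F = (6.250, 8.000).
Jacobian J = [[0, -2·q + 5], [-2·p - q - 5, -p + 1]].
At the point, J = [[0.000, 2.000], [-4.500, 2.000]] (det J = 9.000).
Solving J·Δ = −F gives Δ = (0.389, -3.125).

(0.389, -3.125)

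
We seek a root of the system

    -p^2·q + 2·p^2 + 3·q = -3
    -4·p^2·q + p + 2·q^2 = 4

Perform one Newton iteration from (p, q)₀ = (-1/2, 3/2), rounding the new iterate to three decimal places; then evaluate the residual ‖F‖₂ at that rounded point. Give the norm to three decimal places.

9.282

At (-1/2, 3/2): F = (7.625, -1.500).
Jacobian J = [[-2·p·q + 4·p, -p^2 + 3], [-8·p·q + 1, -4·p^2 + 4·q]].
At the point, J = [[-0.500, 2.750], [7.000, 5.000]] (det J = -21.750).
Solving J·Δ = −F gives Δ = (1.943, -2.420).
Then the next iterate is (p, q)₁ = (1.443, -0.920).
Re-evaluating at (1.443, -0.920): F = (6.32017, 6.79848), so ‖F‖₂ = 9.282.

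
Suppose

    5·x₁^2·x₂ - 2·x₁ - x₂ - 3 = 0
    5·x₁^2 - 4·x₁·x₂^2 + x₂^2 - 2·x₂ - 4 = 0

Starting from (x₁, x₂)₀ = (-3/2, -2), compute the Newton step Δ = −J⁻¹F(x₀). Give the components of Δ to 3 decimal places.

(0.407, 0.888)

At (-3/2, -2): F = (-20.500, 39.250).
Jacobian J = [[10·x₁·x₂ - 2, 5·x₁^2 - 1], [10·x₁ - 4·x₂^2, -8·x₁·x₂ + 2·x₂ - 2]].
At the point, J = [[28.000, 10.250], [-31.000, -30.000]] (det J = -522.250).
Solving J·Δ = −F gives Δ = (0.407, 0.888).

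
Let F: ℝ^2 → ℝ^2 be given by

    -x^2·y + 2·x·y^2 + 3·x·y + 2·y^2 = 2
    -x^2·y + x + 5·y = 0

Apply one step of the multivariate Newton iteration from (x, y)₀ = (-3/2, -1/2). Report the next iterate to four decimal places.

At (-3/2, -1/2): F = (1.1250, -2.8750).
Jacobian J = [[-2·x·y + 2·y^2 + 3·y, -x^2 + 4·x·y + 3·x + 4·y], [-2·x·y + 1, -x^2 + 5]].
At the point, J = [[-2.5000, -5.7500], [-0.5000, 2.7500]] (det J = -9.7500).
Solving J·Δ = −F gives Δ = (-1.3782, 0.7949).
Then the next iterate is (x, y)₁ = (-2.8782, 0.2949).

(-2.8782, 0.2949)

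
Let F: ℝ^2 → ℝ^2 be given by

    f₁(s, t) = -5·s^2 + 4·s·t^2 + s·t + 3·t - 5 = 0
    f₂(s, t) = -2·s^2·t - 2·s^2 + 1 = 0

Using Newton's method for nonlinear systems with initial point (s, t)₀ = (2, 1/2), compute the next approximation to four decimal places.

At (2, 1/2): F = (-20.5000, -11.0000).
Jacobian J = [[-10·s + 4·t^2 + t, 8·s·t + s + 3], [-4·s·t - 4·s, -2·s^2]].
At the point, J = [[-18.5000, 13.0000], [-12.0000, -8.0000]] (det J = 304.0000).
Solving J·Δ = −F gives Δ = (-1.0099, 0.1398).
Then the next iterate is (s, t)₁ = (0.9901, 0.6398).

(0.9901, 0.6398)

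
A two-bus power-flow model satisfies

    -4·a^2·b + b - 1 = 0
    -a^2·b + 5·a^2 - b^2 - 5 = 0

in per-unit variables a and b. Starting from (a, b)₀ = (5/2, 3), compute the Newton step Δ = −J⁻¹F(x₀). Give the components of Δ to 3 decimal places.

(-0.880, -0.841)

At (5/2, 3): F = (-73.000, -1.500).
Jacobian J = [[-8·a·b, -4·a^2 + 1], [-2·a·b + 10·a, -a^2 - 2·b]].
At the point, J = [[-60.000, -24.000], [10.000, -12.250]] (det J = 975.000).
Solving J·Δ = −F gives Δ = (-0.880, -0.841).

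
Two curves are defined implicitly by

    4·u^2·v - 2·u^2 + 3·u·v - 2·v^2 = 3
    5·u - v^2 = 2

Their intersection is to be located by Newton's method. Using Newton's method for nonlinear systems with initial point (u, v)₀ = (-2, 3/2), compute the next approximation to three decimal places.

(-6.034, -9.974)

At (-2, 3/2): F = (-0.500, -14.250).
Jacobian J = [[8·u·v - 4·u + 3·v, 4·u^2 + 3·u - 4·v], [5, -2·v]].
At the point, J = [[-11.500, 4.000], [5.000, -3.000]] (det J = 14.500).
Solving J·Δ = −F gives Δ = (-4.034, -11.474).
Then the next iterate is (u, v)₁ = (-6.034, -9.974).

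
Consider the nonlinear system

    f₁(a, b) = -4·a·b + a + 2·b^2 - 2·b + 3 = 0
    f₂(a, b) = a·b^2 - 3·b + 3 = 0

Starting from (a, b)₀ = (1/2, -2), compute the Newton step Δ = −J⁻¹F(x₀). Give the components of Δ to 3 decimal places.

(-11.500, -7.000)

At (1/2, -2): F = (19.500, 11.000).
Jacobian J = [[-4·b + 1, -4·a + 4·b - 2], [b^2, 2·a·b - 3]].
At the point, J = [[9.000, -12.000], [4.000, -5.000]] (det J = 3.000).
Solving J·Δ = −F gives Δ = (-11.500, -7.000).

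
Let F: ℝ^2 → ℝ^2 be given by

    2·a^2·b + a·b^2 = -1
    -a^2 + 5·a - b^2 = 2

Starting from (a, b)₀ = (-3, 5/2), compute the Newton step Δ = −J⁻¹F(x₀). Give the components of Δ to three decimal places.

(0.461, -5.437)

At (-3, 5/2): F = (27.250, -32.250).
Jacobian J = [[4·a·b + b^2, 2·a^2 + 2·a·b], [-2·a + 5, -2·b]].
At the point, J = [[-23.750, 3.000], [11.000, -5.000]] (det J = 85.750).
Solving J·Δ = −F gives Δ = (0.461, -5.437).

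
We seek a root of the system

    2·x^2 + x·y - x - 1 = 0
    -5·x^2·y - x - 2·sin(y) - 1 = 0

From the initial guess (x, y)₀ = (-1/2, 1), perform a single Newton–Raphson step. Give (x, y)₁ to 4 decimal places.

(-0.4173, -0.3310)

At (-1/2, 1): F = (-0.5000, -3.432942).
Jacobian J = [[4·x + y - 1, x], [-10·x·y - 1, -5·x^2 - 2·cos(y)]].
At the point, J = [[-2.0000, -0.5000], [4.0000, -2.330605]] (det J = 6.661209).
Solving J·Δ = −F gives Δ = (0.0827, -1.3310).
Then the next iterate is (x, y)₁ = (-0.4173, -0.3310).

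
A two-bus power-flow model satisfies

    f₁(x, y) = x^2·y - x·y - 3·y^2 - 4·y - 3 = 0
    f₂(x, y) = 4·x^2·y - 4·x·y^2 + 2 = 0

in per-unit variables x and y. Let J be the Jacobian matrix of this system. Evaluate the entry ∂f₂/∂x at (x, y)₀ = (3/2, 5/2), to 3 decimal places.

∂f₂/∂x = 8·x·y - 4·y^2.
At (3/2, 5/2) this is 5.000.

5.000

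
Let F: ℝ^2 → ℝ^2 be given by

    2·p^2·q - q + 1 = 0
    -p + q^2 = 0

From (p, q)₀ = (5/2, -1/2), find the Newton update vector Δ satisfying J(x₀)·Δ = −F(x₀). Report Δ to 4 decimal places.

(-1.8561, -0.3939)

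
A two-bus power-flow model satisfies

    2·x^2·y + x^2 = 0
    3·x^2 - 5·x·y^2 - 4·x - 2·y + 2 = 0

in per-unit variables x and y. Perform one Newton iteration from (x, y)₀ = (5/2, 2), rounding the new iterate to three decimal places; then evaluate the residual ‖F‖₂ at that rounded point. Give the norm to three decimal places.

16.250

At (5/2, 2): F = (31.250, -43.250).
Jacobian J = [[4·x·y + 2·x, 2·x^2], [6·x - 5·y^2 - 4, -10·x·y - 2]].
At the point, J = [[25.000, 12.500], [-9.000, -52.000]] (det J = -1187.500).
Solving J·Δ = −F gives Δ = (-0.913, -0.674).
Then the next iterate is (x, y)₁ = (1.587, 1.326).
Re-evaluating at (1.587, 1.326): F = (9.19781, -13.39621), so ‖F‖₂ = 16.250.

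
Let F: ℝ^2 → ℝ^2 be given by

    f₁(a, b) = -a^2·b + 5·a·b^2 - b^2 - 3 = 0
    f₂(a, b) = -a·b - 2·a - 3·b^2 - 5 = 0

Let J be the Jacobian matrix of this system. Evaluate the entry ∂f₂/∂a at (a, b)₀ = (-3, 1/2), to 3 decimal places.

-2.500

∂f₂/∂a = -b - 2.
At (-3, 1/2) this is -2.500.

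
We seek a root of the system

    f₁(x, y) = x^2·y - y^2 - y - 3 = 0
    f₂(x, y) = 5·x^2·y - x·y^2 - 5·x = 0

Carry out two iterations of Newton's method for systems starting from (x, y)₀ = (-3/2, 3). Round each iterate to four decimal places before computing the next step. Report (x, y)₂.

At (-3/2, 3): F = (-8.2500, 54.7500).
Jacobian J = [[2·x·y, x^2 - 2·y - 1], [10·x·y - y^2 - 5, 5·x^2 - 2·x·y]].
At the point, J = [[-9.0000, -4.7500], [-59.0000, 20.2500]] (det J = -462.5000).
Solving J·Δ = −F gives Δ = (0.2011, -2.1178).
Then the next iterate is (x, y)₁ = (-1.2989, 0.8822).
Round to (-1.2989, 0.8822) and repeat: F = (-3.172081, 14.947384), J = [[-2.291779, -1.077259], [-17.237173, 10.727485]].
Δ = (-0.4154, -2.0609), so (x, y)₂ = (-1.7143, -1.1787).

(-1.7143, -1.1787)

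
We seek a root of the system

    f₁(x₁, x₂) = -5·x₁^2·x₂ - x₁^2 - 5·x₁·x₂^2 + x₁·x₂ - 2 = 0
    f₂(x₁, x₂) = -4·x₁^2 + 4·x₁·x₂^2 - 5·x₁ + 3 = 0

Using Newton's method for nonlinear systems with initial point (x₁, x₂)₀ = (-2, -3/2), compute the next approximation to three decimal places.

At (-2, -3/2): F = (49.500, -21.000).
Jacobian J = [[-10·x₁·x₂ - 2·x₁ - 5·x₂^2 + x₂, -5·x₁^2 - 10·x₁·x₂ + x₁], [-8·x₁ + 4·x₂^2 - 5, 8·x₁·x₂]].
At the point, J = [[-38.750, -52.000], [20.000, 24.000]] (det J = 110.000).
Solving J·Δ = −F gives Δ = (-0.873, 1.602).
Then the next iterate is (x₁, x₂)₁ = (-2.873, 0.102).

(-2.873, 0.102)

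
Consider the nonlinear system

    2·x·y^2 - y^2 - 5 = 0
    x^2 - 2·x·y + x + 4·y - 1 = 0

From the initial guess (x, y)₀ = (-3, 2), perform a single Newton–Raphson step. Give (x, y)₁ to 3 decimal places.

At (-3, 2): F = (-33.000, 25.000).
Jacobian J = [[2·y^2, 4·x·y - 2·y], [2·x - 2·y + 1, -2·x + 4]].
At the point, J = [[8.000, -28.000], [-9.000, 10.000]] (det J = -172.000).
Solving J·Δ = −F gives Δ = (2.151, -0.564).
Then the next iterate is (x, y)₁ = (-0.849, 1.436).

(-0.849, 1.436)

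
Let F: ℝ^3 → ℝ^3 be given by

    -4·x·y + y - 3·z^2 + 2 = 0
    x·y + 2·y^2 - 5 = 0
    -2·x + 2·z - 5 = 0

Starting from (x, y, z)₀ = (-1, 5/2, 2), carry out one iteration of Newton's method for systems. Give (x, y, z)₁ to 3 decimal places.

(-0.755, 1.876, 1.745)

At (-1, 5/2, 2): F = (2.500, 5.000, 1.000).
Jacobian J = [[-4·y, -4·x + 1, -6·z], [y, x + 4·y, 0], [-2, 0, 2]].
At the point, J = [[-10.000, 5.000, -12.000], [2.500, 9.000, 0.000], [-2.000, 0.000, 2.000]] (det J = -421.000).
Solving J·Δ = −F gives Δ = (0.245, -0.624, -0.255).
Then the next iterate is (x, y, z)₁ = (-0.755, 1.876, 1.745).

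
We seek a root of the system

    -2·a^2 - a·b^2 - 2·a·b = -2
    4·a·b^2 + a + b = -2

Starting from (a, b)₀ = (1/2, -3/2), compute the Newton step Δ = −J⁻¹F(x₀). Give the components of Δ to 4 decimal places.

(9.7000, 20.5000)

At (1/2, -3/2): F = (1.8750, 5.5000).
Jacobian J = [[-4·a - b^2 - 2·b, -2·a·b - 2·a], [4·b^2 + 1, 8·a·b + 1]].
At the point, J = [[-1.2500, 0.5000], [10.0000, -5.0000]] (det J = 1.2500).
Solving J·Δ = −F gives Δ = (9.7000, 20.5000).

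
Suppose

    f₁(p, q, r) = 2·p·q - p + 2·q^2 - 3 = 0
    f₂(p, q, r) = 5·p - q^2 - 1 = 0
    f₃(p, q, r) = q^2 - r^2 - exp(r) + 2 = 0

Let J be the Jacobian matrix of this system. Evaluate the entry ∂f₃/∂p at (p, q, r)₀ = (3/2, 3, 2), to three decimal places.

0.000

∂f₃/∂p = 0.
At (3/2, 3, 2) this is 0.000.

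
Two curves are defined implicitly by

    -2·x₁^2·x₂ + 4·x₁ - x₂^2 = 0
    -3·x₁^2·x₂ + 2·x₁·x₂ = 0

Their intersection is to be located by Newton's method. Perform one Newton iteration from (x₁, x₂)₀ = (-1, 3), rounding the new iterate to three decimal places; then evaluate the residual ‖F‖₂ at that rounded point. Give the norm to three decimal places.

At (-1, 3): F = (-19.000, -15.000).
Jacobian J = [[-4·x₁·x₂ + 4, -2·x₁^2 - 2·x₂], [-6·x₁·x₂ + 2·x₂, -3·x₁^2 + 2·x₁]].
At the point, J = [[16.000, -8.000], [24.000, -5.000]] (det J = 112.000).
Solving J·Δ = −F gives Δ = (0.223, -1.929).
Then the next iterate is (x₁, x₂)₁ = (-0.777, 1.071).
Re-evaluating at (-0.777, 1.071): F = (-5.54823, -3.60412), so ‖F‖₂ = 6.616.

6.616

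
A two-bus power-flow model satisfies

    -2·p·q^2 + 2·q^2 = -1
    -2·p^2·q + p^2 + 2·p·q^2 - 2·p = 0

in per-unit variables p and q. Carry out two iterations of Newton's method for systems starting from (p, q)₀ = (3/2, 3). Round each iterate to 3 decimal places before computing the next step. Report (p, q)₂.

(1.271, 1.632)

At (3/2, 3): F = (-8.000, 12.750).
Jacobian J = [[-2·q^2, -4·p·q + 4·q], [-4·p·q + 2·p + 2·q^2 - 2, -2·p^2 + 4·p·q]].
At the point, J = [[-18.000, -6.000], [1.000, 13.500]] (det J = -237.000).
Solving J·Δ = −F gives Δ = (-0.133, -0.935).
Then the next iterate is (p, q)₁ = (1.367, 2.065).
Round to (1.367, 2.065) and repeat: F = (-2.12994, 3.07539), J = [[-8.52845, -3.03142], [-2.02897, 7.55404]].
Δ = (-0.096, -0.433), so (p, q)₂ = (1.271, 1.632).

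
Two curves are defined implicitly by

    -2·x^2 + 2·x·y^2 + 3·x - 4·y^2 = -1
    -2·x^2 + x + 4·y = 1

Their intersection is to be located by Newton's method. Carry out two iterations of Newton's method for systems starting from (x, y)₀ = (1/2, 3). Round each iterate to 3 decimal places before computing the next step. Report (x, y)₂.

(-0.662, 0.496)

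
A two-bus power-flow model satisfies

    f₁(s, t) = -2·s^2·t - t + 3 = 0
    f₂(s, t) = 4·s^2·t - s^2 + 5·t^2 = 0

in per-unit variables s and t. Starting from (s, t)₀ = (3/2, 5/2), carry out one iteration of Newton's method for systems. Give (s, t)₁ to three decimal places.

(1.272, 1.166)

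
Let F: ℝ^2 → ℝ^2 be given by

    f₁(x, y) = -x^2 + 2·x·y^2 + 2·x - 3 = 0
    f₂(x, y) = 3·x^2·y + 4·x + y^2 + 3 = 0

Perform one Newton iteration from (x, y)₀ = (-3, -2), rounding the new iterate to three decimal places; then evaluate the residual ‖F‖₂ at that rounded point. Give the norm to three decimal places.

22.552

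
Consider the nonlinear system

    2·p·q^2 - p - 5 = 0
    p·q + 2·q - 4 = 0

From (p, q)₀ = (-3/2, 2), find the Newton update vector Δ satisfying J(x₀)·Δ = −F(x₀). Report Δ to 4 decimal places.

(1.5909, -0.3636)

At (-3/2, 2): F = (-15.5000, -3.0000).
Jacobian J = [[2·q^2 - 1, 4·p·q], [q, p + 2]].
At the point, J = [[7.0000, -12.0000], [2.0000, 0.5000]] (det J = 27.5000).
Solving J·Δ = −F gives Δ = (1.5909, -0.3636).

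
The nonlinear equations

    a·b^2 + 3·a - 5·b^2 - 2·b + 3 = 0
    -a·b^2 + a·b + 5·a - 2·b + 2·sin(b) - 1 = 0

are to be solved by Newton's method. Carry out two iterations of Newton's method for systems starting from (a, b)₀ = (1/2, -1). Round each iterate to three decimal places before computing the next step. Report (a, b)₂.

At (1/2, -1): F = (2.000, 0.81706).
Jacobian J = [[b^2 + 3, 2·a·b - 10·b - 2], [-b^2 + b + 5, -2·a·b + a + 2·cos(b) - 2]].
At the point, J = [[4.000, 7.000], [3.000, 0.58060]] (det J = -18.67758).
Solving J·Δ = −F gives Δ = (-0.244, -0.146).
Then the next iterate is (a, b)₁ = (0.256, -1.146).
Round to (0.256, -1.146) and repeat: F = (-0.17037, 0.12017), J = [[4.31332, 8.87325], [2.54068, -0.33298]].
Δ = (-0.042, 0.040), so (a, b)₂ = (0.214, -1.106).

(0.214, -1.106)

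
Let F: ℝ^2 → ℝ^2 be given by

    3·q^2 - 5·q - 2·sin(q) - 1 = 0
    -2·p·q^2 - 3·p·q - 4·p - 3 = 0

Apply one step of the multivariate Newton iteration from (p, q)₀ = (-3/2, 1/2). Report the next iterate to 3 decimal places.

At (-3/2, 1/2): F = (-3.70885, 6.000).
Jacobian J = [[0, 6·q - 2·cos(q) - 5], [-2·q^2 - 3·q - 4, -4·p·q - 3·p]].
At the point, J = [[0.000, -3.75517], [-6.000, 7.500]] (det J = -22.53099).
Solving J·Δ = −F gives Δ = (-0.235, -0.988).
Then the next iterate is (p, q)₁ = (-1.735, -0.488).

(-1.735, -0.488)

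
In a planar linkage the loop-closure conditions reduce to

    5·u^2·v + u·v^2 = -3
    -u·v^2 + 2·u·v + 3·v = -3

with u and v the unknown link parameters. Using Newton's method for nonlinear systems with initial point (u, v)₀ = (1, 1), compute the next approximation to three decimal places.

(1.846, -1.615)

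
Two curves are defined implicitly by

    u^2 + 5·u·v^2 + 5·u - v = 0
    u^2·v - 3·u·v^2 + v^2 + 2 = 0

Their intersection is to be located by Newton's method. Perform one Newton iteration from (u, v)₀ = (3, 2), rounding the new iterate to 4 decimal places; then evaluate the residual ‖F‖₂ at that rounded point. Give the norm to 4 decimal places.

At (3, 2): F = (82.0000, -12.0000).
Jacobian J = [[2·u + 5·v^2 + 5, 10·u·v - 1], [2·u·v - 3·v^2, u^2 - 6·u·v + 2·v]].
At the point, J = [[31.0000, 59.0000], [0.0000, -23.0000]] (det J = -713.0000).
Solving J·Δ = −F gives Δ = (-1.6522, -0.5217).
Then the next iterate is (u, v)₁ = (1.3478, 1.4783).
Re-evaluating at (1.3478, 1.4783): F = (21.804479, -1.965530), so ‖F‖₂ = 21.8929.

21.8929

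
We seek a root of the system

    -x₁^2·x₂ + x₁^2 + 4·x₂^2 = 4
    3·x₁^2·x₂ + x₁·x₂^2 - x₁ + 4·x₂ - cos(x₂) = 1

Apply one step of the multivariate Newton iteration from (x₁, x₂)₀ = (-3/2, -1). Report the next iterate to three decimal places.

(3.087, -3.246)

At (-3/2, -1): F = (4.500, -12.29030).
Jacobian J = [[-2·x₁·x₂ + 2·x₁, -x₁^2 + 8·x₂], [6·x₁·x₂ + x₂^2 - 1, 3·x₁^2 + 2·x₁·x₂ + sin(x₂) + 4]].
At the point, J = [[-6.000, -10.250], [9.000, 12.90853]] (det J = 14.79883).
Solving J·Δ = −F gives Δ = (4.587, -2.246).
Then the next iterate is (x₁, x₂)₁ = (3.087, -3.246).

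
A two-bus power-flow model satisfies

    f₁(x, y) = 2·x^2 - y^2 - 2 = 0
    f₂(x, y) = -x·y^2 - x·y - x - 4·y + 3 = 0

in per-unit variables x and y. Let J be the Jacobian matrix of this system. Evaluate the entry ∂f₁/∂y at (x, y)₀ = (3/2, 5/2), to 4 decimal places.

-5.0000

∂f₁/∂y = -2·y.
At (3/2, 5/2) this is -5.0000.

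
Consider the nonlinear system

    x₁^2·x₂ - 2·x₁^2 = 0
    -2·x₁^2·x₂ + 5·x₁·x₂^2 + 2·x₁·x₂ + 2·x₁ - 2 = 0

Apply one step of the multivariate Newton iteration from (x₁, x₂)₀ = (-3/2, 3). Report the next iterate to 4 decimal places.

At (-3/2, 3): F = (2.2500, -95.0000).
Jacobian J = [[2·x₁·x₂ - 4·x₁, x₁^2], [-4·x₁·x₂ + 5·x₂^2 + 2·x₂ + 2, -2·x₁^2 + 10·x₁·x₂ + 2·x₁]].
At the point, J = [[-3.0000, 2.2500], [71.0000, -52.5000]] (det J = -2.2500).
Solving J·Δ = −F gives Δ = (42.5000, 55.6667).
Then the next iterate is (x₁, x₂)₁ = (41.0000, 58.6667).

(41.0000, 58.6667)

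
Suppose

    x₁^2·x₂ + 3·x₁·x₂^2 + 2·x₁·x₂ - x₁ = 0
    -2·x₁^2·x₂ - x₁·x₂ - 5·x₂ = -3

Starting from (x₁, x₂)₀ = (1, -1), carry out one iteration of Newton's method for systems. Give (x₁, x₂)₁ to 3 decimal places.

At (1, -1): F = (-1.000, 11.000).
Jacobian J = [[2·x₁·x₂ + 3·x₂^2 + 2·x₂ - 1, x₁^2 + 6·x₁·x₂ + 2·x₁], [-4·x₁·x₂ - x₂, -2·x₁^2 - x₁ - 5]].
At the point, J = [[-2.000, -3.000], [5.000, -8.000]] (det J = 31.000).
Solving J·Δ = −F gives Δ = (-1.323, 0.548).
Then the next iterate is (x₁, x₂)₁ = (-0.323, -0.452).

(-0.323, -0.452)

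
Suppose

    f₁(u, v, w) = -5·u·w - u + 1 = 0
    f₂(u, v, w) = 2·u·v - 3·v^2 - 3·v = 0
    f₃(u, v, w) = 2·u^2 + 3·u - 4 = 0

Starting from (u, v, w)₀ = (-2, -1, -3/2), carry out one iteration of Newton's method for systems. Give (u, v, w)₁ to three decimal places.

(-2.400, 3.800, -0.040)

At (-2, -1, -3/2): F = (-12.000, 4.000, -2.000).
Jacobian J = [[-5·w - 1, 0, -5·u], [2·v, 2·u - 6·v - 3, 0], [4·u + 3, 0, 0]].
At the point, J = [[6.500, 0.000, 10.000], [-2.000, -1.000, 0.000], [-5.000, 0.000, 0.000]] (det J = -50.000).
Solving J·Δ = −F gives Δ = (-0.400, 4.800, 1.460).
Then the next iterate is (u, v, w)₁ = (-2.400, 3.800, -0.040).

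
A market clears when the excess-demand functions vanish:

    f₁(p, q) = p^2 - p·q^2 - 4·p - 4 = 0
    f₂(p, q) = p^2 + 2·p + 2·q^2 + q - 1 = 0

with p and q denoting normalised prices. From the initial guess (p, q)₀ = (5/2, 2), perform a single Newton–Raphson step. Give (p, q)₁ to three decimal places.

At (5/2, 2): F = (-17.750, 20.250).
Jacobian J = [[2·p - q^2 - 4, -2·p·q], [2·p + 2, 4·q + 1]].
At the point, J = [[-3.000, -10.000], [7.000, 9.000]] (det J = 43.000).
Solving J·Δ = −F gives Δ = (-0.994, -1.477).
Then the next iterate is (p, q)₁ = (1.506, 0.523).

(1.506, 0.523)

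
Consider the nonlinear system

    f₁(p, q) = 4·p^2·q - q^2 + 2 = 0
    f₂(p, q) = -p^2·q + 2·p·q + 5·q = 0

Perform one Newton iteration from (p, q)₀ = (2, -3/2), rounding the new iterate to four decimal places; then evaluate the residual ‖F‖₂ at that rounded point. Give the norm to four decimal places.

At (2, -3/2): F = (-24.2500, -7.5000).
Jacobian J = [[8·p·q, 4·p^2 - 2·q], [-2·p·q + 2·q, -p^2 + 2·p + 5]].
At the point, J = [[-24.0000, 19.0000], [3.0000, 5.0000]] (det J = -177.0000).
Solving J·Δ = −F gives Δ = (0.1201, 1.4280).
Then the next iterate is (p, q)₁ = (2.1201, -0.0720).
Re-evaluating at (2.1201, -0.0720): F = (0.700307, -0.341667), so ‖F‖₂ = 0.7792.

0.7792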